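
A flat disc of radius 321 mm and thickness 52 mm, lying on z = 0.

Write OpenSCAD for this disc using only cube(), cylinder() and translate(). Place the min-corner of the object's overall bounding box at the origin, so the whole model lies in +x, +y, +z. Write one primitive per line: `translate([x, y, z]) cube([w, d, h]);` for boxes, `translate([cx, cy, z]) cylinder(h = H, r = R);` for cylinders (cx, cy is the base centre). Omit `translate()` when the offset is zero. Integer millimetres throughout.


translate([321, 321, 0]) cylinder(h = 52, r = 321);


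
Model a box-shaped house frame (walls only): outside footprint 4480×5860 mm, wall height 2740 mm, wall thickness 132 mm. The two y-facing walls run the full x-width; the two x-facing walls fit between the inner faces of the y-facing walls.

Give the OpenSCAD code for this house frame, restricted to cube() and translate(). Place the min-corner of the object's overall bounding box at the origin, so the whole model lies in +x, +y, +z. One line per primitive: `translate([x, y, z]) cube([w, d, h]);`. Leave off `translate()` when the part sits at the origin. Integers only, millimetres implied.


cube([4480, 132, 2740]);
translate([0, 5728, 0]) cube([4480, 132, 2740]);
translate([0, 132, 0]) cube([132, 5596, 2740]);
translate([4348, 132, 0]) cube([132, 5596, 2740]);


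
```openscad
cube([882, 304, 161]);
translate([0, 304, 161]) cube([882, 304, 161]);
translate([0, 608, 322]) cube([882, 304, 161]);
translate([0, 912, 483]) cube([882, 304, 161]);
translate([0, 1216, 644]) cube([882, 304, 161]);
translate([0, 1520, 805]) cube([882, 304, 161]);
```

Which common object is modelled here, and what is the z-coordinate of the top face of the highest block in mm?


A staircase. The total rise is 966 mm.

6 identical blocks, each offset up and back from the previous — a staircase. Each step is 161 mm tall and there are 6 of them, so the total rise is 6 × 161 = 966 mm.


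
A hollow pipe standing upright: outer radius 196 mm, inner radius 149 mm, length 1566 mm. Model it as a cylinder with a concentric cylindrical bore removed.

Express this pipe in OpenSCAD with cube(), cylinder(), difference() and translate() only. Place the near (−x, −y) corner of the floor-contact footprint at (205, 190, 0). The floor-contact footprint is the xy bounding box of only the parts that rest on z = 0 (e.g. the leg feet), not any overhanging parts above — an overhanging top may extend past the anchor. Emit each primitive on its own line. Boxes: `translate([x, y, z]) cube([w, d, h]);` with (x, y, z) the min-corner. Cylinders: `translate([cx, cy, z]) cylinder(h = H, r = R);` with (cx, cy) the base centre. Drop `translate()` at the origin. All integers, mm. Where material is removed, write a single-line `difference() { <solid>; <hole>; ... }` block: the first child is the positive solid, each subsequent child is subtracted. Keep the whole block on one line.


difference() { translate([401, 386, 0]) cylinder(h = 1566, r = 196); translate([401, 386, 0]) cylinder(h = 1566, r = 149); }


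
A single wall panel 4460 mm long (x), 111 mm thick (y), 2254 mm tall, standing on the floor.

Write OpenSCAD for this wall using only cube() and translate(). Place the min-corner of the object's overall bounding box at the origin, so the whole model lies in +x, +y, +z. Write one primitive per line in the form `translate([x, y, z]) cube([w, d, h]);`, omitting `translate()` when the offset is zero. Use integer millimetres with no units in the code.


cube([4460, 111, 2254]);


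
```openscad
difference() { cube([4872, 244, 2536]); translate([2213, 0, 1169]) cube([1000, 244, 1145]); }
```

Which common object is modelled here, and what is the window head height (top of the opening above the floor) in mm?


A wall with a window opening. The window head height is 2314 mm.

A wall with a rectangular opening subtracted — a window. Sill at z = 1169, opening 1145 mm tall, so the head is at 1169 + 1145 = 2314 mm.


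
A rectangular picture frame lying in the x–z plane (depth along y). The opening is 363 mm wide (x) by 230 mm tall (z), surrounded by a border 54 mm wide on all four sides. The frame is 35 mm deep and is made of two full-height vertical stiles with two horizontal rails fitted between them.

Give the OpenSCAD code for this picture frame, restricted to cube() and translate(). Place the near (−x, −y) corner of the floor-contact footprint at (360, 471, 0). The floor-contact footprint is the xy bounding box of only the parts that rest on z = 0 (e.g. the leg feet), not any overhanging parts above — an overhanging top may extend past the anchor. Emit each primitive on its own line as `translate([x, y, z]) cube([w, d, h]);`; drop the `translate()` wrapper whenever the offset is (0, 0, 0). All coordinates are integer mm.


translate([360, 471, 0]) cube([54, 35, 338]);
translate([777, 471, 0]) cube([54, 35, 338]);
translate([414, 471, 0]) cube([363, 35, 54]);
translate([414, 471, 284]) cube([363, 35, 54]);


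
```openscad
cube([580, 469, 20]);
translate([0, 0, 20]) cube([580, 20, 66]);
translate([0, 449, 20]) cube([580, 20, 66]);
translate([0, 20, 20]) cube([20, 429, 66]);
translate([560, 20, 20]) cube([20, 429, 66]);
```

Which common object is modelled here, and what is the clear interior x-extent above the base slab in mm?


An open box. The internal width is 540 mm.

A 580×469 base slab with four walls standing on it — an open box. The base is 580 mm wide and the walls are 20 mm thick, so the internal width is 580 − 2 × 20 = 540 mm.


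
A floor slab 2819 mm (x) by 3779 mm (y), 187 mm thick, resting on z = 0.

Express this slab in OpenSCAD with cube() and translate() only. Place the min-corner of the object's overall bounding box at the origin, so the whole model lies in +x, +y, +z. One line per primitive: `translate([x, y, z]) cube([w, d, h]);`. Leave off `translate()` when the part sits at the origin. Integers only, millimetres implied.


cube([2819, 3779, 187]);


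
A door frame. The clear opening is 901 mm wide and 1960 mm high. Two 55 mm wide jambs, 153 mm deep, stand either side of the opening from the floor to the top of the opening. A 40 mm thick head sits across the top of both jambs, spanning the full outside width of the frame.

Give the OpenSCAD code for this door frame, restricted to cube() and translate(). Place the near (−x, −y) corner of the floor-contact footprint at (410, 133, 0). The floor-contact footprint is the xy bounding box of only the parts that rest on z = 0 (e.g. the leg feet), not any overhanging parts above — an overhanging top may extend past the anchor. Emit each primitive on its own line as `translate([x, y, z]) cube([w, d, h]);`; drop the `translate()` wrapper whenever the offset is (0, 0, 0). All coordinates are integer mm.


translate([410, 133, 0]) cube([55, 153, 1960]);
translate([1366, 133, 0]) cube([55, 153, 1960]);
translate([410, 133, 1960]) cube([1011, 153, 40]);


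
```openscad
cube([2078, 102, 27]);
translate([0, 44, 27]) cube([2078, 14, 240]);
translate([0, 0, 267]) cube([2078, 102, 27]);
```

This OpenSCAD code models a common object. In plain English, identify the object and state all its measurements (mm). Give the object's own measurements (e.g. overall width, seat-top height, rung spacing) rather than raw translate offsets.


An I-beam lying along x, 2078 mm long. Overall section height 294 mm. Two flanges 102 mm wide (y) and 27 mm thick, one on the floor and one at the top; a web 14 mm thick runs between them, centred on the flange width.


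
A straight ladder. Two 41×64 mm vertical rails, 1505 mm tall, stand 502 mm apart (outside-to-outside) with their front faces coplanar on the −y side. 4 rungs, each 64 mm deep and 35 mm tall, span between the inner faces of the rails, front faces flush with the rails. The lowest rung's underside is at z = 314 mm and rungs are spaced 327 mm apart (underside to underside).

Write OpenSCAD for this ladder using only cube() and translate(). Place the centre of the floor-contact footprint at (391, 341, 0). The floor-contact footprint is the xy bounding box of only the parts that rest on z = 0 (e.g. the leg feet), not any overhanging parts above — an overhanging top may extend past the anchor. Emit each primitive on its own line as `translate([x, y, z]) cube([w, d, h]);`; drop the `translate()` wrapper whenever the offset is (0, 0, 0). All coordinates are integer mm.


translate([140, 309, 0]) cube([41, 64, 1505]);
translate([601, 309, 0]) cube([41, 64, 1505]);
translate([181, 309, 314]) cube([420, 64, 35]);
translate([181, 309, 641]) cube([420, 64, 35]);
translate([181, 309, 968]) cube([420, 64, 35]);
translate([181, 309, 1295]) cube([420, 64, 35]);


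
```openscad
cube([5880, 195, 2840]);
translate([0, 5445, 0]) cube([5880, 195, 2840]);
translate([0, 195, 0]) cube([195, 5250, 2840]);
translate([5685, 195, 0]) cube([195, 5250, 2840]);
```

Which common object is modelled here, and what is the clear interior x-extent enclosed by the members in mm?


A house (or room) frame. The interior width is 5490 mm.

Four 2840 mm walls enclosing a rectangle with no floor or roof — a room or house frame. Outside width is 5880 mm and wall thickness is 195 mm, so the interior width is 5880 − 2 × 195 = 5490 mm.


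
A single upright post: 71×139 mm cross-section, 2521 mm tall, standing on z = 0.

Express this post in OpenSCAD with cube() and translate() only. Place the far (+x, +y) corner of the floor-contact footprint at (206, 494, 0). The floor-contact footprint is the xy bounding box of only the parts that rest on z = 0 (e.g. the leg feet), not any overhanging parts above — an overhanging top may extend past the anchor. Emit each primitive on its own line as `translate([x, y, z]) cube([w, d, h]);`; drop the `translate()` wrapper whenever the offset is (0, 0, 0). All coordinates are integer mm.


translate([135, 355, 0]) cube([71, 139, 2521]);


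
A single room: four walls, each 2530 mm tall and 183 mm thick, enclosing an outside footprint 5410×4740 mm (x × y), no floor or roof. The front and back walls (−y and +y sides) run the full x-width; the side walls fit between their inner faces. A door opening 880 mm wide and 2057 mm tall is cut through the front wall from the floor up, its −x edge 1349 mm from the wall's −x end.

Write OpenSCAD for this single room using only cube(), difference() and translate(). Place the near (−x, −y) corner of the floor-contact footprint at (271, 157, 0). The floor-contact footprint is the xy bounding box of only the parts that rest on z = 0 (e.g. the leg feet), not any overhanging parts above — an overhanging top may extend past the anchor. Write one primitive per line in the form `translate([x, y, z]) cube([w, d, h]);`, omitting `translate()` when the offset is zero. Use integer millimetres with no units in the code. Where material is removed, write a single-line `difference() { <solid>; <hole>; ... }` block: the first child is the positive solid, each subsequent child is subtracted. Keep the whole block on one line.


difference() { translate([271, 157, 0]) cube([5410, 183, 2530]); translate([1620, 157, 0]) cube([880, 183, 2057]); }
translate([271, 4714, 0]) cube([5410, 183, 2530]);
translate([271, 340, 0]) cube([183, 4374, 2530]);
translate([5498, 340, 0]) cube([183, 4374, 2530]);


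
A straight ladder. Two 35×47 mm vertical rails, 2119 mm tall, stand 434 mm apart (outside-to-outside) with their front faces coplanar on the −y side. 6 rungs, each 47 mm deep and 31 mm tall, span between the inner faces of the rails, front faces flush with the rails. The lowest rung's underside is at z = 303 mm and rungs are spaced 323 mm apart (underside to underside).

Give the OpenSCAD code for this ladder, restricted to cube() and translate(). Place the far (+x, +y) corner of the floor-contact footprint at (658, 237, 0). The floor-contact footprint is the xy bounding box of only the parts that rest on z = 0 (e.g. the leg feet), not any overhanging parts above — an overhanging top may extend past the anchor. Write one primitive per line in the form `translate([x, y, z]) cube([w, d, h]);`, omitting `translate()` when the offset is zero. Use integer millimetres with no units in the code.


translate([224, 190, 0]) cube([35, 47, 2119]);
translate([623, 190, 0]) cube([35, 47, 2119]);
translate([259, 190, 303]) cube([364, 47, 31]);
translate([259, 190, 626]) cube([364, 47, 31]);
translate([259, 190, 949]) cube([364, 47, 31]);
translate([259, 190, 1272]) cube([364, 47, 31]);
translate([259, 190, 1595]) cube([364, 47, 31]);
translate([259, 190, 1918]) cube([364, 47, 31]);


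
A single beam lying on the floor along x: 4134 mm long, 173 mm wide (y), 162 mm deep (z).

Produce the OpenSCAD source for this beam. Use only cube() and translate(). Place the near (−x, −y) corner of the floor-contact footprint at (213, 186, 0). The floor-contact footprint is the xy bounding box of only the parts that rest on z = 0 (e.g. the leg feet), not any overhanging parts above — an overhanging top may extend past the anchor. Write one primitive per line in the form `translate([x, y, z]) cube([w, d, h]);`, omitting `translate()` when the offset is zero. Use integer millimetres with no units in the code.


translate([213, 186, 0]) cube([4134, 173, 162]);


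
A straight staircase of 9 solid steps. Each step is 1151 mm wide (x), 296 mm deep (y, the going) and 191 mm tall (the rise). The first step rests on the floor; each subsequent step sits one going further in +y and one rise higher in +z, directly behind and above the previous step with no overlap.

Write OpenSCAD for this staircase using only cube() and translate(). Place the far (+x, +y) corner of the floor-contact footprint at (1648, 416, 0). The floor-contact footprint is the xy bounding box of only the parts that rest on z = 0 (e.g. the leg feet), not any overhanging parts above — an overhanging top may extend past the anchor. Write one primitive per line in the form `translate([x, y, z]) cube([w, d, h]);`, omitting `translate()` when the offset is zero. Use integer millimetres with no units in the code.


translate([497, 120, 0]) cube([1151, 296, 191]);
translate([497, 416, 191]) cube([1151, 296, 191]);
translate([497, 712, 382]) cube([1151, 296, 191]);
translate([497, 1008, 573]) cube([1151, 296, 191]);
translate([497, 1304, 764]) cube([1151, 296, 191]);
translate([497, 1600, 955]) cube([1151, 296, 191]);
translate([497, 1896, 1146]) cube([1151, 296, 191]);
translate([497, 2192, 1337]) cube([1151, 296, 191]);
translate([497, 2488, 1528]) cube([1151, 296, 191]);


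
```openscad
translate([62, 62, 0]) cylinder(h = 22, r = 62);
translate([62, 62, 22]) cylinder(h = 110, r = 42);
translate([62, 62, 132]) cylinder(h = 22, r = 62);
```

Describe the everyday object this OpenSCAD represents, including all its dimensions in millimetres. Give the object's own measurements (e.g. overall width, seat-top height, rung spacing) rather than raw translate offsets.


A spool: two coaxial disc flanges of radius 62 mm and thickness 22 mm, joined by a core cylinder of radius 42 mm and height 110 mm. The lower flange rests on z = 0 and the three cylinders share a vertical axis.


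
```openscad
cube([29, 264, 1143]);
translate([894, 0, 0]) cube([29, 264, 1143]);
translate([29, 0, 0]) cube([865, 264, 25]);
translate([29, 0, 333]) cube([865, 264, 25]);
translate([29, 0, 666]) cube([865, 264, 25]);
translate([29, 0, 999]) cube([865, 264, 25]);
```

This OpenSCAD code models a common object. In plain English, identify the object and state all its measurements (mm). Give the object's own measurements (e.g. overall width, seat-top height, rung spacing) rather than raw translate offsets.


An open bookshelf. Two side panels, each 29 mm thick, 264 mm deep and 1143 mm tall, stand 923 mm apart (outside-to-outside). Between them sit 4 shelves, each 25 mm thick and 264 mm deep, spanning the full gap between the sides. The bottom shelf rests on the floor (its underside at z = 0) and the clear gap between one shelf's top and the next shelf's underside is 308 mm.


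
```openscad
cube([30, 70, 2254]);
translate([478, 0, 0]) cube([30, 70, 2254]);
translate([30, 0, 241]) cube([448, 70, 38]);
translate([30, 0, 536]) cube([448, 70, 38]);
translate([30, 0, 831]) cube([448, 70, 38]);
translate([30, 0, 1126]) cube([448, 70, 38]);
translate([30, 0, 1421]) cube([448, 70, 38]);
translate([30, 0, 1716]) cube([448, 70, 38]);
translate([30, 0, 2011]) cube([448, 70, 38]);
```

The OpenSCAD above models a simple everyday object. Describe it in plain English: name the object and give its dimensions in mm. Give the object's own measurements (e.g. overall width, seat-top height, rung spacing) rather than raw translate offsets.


A straight ladder. Two 30×70 mm vertical rails, 2254 mm tall, stand 508 mm apart (outside-to-outside) with their front faces coplanar on the −y side. 7 rungs, each 70 mm deep and 38 mm tall, span between the inner faces of the rails, front faces flush with the rails. The lowest rung's underside is at z = 241 mm and rungs are spaced 295 mm apart (underside to underside).


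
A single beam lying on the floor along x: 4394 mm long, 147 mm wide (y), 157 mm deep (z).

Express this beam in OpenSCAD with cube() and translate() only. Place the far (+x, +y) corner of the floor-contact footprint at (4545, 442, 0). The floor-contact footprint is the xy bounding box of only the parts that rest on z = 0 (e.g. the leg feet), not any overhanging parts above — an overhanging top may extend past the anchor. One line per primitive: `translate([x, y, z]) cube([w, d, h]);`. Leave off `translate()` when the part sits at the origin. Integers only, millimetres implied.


translate([151, 295, 0]) cube([4394, 147, 157]);


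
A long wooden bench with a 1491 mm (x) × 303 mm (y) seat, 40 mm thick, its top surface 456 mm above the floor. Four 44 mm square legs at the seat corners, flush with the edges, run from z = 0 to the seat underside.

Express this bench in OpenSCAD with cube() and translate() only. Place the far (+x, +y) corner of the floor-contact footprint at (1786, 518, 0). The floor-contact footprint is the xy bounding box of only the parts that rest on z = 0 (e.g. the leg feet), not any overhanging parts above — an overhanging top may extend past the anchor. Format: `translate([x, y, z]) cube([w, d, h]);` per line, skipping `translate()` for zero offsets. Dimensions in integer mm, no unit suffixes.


translate([295, 215, 416]) cube([1491, 303, 40]);
translate([295, 215, 0]) cube([44, 44, 416]);
translate([295, 474, 0]) cube([44, 44, 416]);
translate([1742, 215, 0]) cube([44, 44, 416]);
translate([1742, 474, 0]) cube([44, 44, 416]);


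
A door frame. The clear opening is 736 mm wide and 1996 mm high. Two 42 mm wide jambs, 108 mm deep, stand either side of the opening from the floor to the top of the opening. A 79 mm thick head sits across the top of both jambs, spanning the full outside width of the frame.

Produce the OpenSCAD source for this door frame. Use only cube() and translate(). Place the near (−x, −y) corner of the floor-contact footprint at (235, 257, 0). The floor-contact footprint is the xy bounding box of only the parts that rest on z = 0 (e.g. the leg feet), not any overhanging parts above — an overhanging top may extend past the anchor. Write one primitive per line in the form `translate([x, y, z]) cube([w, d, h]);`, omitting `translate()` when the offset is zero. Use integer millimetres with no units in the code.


translate([235, 257, 0]) cube([42, 108, 1996]);
translate([1013, 257, 0]) cube([42, 108, 1996]);
translate([235, 257, 1996]) cube([820, 108, 79]);


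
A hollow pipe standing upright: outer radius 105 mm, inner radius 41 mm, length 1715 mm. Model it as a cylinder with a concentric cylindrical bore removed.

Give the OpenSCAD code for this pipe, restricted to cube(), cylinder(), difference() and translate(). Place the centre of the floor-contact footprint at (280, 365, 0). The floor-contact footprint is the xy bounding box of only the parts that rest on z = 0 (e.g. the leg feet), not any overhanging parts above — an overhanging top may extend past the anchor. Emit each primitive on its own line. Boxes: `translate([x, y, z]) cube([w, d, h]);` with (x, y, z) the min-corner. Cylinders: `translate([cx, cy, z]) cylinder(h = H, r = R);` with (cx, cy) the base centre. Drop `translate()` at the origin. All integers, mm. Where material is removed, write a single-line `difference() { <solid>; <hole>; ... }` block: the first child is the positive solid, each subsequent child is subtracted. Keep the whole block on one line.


difference() { translate([280, 365, 0]) cylinder(h = 1715, r = 105); translate([280, 365, 0]) cylinder(h = 1715, r = 41); }


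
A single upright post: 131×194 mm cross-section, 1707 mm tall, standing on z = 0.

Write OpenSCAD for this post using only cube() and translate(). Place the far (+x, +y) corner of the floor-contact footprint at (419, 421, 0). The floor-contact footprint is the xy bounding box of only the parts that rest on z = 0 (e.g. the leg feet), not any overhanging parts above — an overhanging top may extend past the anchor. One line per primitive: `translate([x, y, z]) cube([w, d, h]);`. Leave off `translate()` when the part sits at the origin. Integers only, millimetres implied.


translate([288, 227, 0]) cube([131, 194, 1707]);


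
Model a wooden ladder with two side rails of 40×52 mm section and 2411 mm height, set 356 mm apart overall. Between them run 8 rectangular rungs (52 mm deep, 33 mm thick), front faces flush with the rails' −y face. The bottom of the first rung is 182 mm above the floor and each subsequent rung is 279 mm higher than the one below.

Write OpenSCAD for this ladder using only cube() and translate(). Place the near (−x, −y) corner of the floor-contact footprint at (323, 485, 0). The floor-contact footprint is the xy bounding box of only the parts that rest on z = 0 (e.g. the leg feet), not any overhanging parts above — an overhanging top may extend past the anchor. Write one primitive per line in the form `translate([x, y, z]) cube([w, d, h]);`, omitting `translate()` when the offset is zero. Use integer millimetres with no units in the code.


translate([323, 485, 0]) cube([40, 52, 2411]);
translate([639, 485, 0]) cube([40, 52, 2411]);
translate([363, 485, 182]) cube([276, 52, 33]);
translate([363, 485, 461]) cube([276, 52, 33]);
translate([363, 485, 740]) cube([276, 52, 33]);
translate([363, 485, 1019]) cube([276, 52, 33]);
translate([363, 485, 1298]) cube([276, 52, 33]);
translate([363, 485, 1577]) cube([276, 52, 33]);
translate([363, 485, 1856]) cube([276, 52, 33]);
translate([363, 485, 2135]) cube([276, 52, 33]);


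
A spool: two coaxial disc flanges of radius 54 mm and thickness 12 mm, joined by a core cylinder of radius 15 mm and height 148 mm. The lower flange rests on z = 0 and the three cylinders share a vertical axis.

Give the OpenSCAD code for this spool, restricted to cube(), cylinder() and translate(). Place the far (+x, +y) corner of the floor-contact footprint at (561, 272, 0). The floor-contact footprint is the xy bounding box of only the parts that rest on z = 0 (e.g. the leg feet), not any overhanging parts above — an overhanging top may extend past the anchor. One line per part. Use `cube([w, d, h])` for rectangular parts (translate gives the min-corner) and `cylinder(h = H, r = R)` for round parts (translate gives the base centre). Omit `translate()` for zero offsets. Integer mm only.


translate([507, 218, 0]) cylinder(h = 12, r = 54);
translate([507, 218, 12]) cylinder(h = 148, r = 15);
translate([507, 218, 160]) cylinder(h = 12, r = 54);


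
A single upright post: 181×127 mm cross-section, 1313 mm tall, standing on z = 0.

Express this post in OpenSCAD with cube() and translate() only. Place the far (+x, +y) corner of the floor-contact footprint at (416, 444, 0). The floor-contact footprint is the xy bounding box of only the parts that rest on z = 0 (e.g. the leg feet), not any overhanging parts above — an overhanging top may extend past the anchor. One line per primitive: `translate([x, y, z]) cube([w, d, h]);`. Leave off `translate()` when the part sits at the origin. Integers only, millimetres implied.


translate([235, 317, 0]) cube([181, 127, 1313]);


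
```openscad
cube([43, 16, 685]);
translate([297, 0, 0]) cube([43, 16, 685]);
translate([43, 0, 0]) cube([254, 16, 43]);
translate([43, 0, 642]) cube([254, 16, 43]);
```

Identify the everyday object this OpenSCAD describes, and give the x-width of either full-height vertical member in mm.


A picture frame. The border width is 43 mm.

Four thin pieces enclosing a rectangular opening — a picture frame. The two full-height stiles are 685 mm tall; the top rail sits at z = 642 and is 43 mm tall, so the border above the opening is 685 − 642 = 43 mm, matching the stile x-width.


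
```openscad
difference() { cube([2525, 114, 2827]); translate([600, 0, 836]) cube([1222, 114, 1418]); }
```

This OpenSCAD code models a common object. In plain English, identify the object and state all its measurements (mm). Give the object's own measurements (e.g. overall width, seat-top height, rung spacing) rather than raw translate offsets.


A wall 2525 mm long (x), 114 mm thick (y), 2827 mm tall, with a rectangular window opening cut through it. The opening is 1222 mm wide and 1418 mm tall; its sill is at z = 836 mm and its near (−x) edge is 600 mm from the wall's −x end. The opening passes through the full wall thickness.


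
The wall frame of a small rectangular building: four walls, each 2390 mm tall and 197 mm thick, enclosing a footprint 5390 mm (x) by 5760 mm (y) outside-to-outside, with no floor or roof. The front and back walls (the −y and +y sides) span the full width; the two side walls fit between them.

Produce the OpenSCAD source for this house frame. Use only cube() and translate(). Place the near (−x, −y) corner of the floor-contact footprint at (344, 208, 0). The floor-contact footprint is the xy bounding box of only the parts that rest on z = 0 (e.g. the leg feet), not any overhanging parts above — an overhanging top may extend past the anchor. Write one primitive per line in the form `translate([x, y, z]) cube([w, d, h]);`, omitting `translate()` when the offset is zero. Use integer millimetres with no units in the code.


translate([344, 208, 0]) cube([5390, 197, 2390]);
translate([344, 5771, 0]) cube([5390, 197, 2390]);
translate([344, 405, 0]) cube([197, 5366, 2390]);
translate([5537, 405, 0]) cube([197, 5366, 2390]);


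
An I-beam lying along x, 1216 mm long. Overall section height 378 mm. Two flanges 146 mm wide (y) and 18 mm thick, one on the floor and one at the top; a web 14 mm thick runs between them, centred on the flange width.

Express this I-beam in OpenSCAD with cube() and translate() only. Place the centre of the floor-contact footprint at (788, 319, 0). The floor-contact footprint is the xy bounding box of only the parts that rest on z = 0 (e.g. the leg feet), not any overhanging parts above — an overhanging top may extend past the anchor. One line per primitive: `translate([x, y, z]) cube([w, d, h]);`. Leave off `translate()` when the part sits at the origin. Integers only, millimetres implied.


translate([180, 246, 0]) cube([1216, 146, 18]);
translate([180, 312, 18]) cube([1216, 14, 342]);
translate([180, 246, 360]) cube([1216, 146, 18]);


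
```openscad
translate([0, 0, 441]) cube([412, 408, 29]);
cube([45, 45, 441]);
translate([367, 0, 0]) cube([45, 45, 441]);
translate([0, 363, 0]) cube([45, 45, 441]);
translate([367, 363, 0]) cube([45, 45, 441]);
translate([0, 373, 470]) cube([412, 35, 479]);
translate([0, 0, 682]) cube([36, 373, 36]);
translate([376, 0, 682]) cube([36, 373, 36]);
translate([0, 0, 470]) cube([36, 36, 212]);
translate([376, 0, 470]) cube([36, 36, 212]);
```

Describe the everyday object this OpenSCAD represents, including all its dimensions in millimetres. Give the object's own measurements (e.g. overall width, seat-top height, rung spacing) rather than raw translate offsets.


A chair. The seat is a 412×408×29 mm slab with its top at z = 470 mm, on four 45×45 mm corner legs (flush with the seat edges, standing on z = 0). A flat backrest 35 mm thick, 479 mm tall, spans the full seat width and rises from the seat top along its +y edge, rear face flush with the rear of the seat. Two armrests of 36×36 mm section run along each side from the seat's front edge to the front of the backrest, top faces 248 mm above the seat top and outer faces flush with the seat's x-edges; a 36×36 mm post under the front of each armrest stands on the seat at the front corner.


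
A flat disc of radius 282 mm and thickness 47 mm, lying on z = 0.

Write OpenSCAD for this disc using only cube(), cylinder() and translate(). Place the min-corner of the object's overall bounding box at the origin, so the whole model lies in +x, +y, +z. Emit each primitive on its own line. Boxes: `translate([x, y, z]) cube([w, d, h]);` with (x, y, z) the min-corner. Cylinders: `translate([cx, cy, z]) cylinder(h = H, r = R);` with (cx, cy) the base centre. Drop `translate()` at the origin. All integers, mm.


translate([282, 282, 0]) cylinder(h = 47, r = 282);


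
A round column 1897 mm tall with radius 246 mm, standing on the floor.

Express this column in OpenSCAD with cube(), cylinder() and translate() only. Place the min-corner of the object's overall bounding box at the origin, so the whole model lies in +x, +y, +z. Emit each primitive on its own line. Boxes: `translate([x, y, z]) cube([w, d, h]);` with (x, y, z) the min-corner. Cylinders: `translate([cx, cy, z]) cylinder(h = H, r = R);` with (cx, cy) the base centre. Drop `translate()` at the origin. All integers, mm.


translate([246, 246, 0]) cylinder(h = 1897, r = 246);


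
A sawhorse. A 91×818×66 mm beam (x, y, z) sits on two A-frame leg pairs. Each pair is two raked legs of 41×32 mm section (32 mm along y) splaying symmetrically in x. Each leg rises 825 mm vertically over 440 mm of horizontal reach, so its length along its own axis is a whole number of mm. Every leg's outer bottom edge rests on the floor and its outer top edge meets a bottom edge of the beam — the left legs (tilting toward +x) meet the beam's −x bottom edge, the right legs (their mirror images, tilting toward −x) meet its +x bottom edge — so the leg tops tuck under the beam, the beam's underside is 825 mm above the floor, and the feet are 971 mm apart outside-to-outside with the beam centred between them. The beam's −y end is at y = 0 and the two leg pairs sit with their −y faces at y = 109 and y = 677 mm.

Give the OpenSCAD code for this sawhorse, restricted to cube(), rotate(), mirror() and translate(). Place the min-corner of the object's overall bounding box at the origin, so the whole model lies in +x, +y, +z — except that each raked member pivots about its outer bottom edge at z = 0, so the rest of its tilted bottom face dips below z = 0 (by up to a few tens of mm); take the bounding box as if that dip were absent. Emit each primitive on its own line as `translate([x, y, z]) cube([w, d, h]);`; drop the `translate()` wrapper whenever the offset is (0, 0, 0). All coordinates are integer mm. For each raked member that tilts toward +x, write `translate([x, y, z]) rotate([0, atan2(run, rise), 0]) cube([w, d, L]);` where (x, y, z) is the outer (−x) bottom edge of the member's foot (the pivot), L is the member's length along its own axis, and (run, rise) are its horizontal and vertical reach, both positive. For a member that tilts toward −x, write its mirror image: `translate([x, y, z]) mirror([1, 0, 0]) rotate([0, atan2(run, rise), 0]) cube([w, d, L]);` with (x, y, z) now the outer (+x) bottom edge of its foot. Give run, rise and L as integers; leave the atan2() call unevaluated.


translate([440, 0, 825]) cube([91, 818, 66]);
translate([0, 109, 0]) rotate([0, atan2(440, 825), 0]) cube([41, 32, 935]);
translate([971, 109, 0]) mirror([1, 0, 0]) rotate([0, atan2(440, 825), 0]) cube([41, 32, 935]);
translate([0, 677, 0]) rotate([0, atan2(440, 825), 0]) cube([41, 32, 935]);
translate([971, 677, 0]) mirror([1, 0, 0]) rotate([0, atan2(440, 825), 0]) cube([41, 32, 935]);


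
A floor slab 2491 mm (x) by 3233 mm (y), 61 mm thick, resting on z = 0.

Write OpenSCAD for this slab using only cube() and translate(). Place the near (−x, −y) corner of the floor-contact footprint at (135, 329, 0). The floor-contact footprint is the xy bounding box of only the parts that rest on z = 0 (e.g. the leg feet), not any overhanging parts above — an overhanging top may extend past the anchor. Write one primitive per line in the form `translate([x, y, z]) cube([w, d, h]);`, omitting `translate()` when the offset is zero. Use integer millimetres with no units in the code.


translate([135, 329, 0]) cube([2491, 3233, 61]);


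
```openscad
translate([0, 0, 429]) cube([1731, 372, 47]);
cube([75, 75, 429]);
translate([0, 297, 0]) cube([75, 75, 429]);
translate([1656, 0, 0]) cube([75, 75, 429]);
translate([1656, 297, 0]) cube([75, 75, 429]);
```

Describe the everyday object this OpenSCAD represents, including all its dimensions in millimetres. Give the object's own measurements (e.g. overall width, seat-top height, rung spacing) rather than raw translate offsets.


A long wooden bench with a 1731 mm (x) × 372 mm (y) seat, 47 mm thick, its top surface 476 mm above the floor. Four 75 mm square legs at the seat corners, flush with the edges, run from z = 0 to the seat underside.


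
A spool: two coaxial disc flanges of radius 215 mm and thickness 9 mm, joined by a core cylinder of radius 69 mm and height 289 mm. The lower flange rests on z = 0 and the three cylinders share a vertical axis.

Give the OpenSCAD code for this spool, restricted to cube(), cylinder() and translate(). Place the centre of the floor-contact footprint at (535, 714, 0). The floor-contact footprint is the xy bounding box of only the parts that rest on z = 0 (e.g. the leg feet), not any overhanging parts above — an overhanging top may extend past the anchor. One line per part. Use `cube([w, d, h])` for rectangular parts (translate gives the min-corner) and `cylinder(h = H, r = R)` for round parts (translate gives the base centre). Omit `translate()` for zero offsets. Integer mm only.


translate([535, 714, 0]) cylinder(h = 9, r = 215);
translate([535, 714, 9]) cylinder(h = 289, r = 69);
translate([535, 714, 298]) cylinder(h = 9, r = 215);


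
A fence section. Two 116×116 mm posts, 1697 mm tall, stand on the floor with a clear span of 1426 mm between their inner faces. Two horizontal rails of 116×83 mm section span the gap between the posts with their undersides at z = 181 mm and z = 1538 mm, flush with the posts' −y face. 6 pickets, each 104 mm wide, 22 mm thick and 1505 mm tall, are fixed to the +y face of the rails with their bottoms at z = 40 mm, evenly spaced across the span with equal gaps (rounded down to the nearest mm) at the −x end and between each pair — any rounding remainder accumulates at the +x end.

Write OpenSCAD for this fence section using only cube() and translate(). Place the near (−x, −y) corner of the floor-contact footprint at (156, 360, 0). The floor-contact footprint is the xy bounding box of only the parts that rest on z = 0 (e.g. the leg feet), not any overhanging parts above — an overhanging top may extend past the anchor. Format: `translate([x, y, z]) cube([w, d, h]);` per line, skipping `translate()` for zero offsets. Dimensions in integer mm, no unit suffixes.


translate([156, 360, 0]) cube([116, 116, 1697]);
translate([1698, 360, 0]) cube([116, 116, 1697]);
translate([272, 360, 181]) cube([1426, 116, 83]);
translate([272, 360, 1538]) cube([1426, 116, 83]);
translate([386, 476, 40]) cube([104, 22, 1505]);
translate([604, 476, 40]) cube([104, 22, 1505]);
translate([822, 476, 40]) cube([104, 22, 1505]);
translate([1040, 476, 40]) cube([104, 22, 1505]);
translate([1258, 476, 40]) cube([104, 22, 1505]);
translate([1476, 476, 40]) cube([104, 22, 1505]);


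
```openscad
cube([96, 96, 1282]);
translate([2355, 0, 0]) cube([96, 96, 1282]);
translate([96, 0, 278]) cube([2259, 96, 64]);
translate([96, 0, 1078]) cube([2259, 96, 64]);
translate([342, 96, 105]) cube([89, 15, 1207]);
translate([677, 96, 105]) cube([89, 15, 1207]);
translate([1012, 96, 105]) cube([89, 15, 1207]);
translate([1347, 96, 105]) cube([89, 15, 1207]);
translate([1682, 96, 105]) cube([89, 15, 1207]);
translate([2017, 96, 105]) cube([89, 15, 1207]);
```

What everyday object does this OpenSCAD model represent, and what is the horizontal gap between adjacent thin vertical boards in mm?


A fence section. The picket gap is 246 mm.

Two posts, two rails, 6 pickets — a fence section. Span 2259 mm holds 6 pickets of 89 mm with 7 equal gaps: ⌊(2259 − 6·89) / 7⌋ = 246 mm.


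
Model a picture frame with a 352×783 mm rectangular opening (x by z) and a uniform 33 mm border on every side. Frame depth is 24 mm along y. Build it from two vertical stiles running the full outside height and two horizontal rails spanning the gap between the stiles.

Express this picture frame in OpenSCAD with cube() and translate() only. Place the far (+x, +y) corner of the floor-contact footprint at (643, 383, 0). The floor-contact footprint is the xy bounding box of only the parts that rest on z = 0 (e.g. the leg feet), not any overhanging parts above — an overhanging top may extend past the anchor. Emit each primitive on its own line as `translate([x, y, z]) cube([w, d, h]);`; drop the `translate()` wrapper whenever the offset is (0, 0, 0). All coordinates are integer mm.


translate([225, 359, 0]) cube([33, 24, 849]);
translate([610, 359, 0]) cube([33, 24, 849]);
translate([258, 359, 0]) cube([352, 24, 33]);
translate([258, 359, 816]) cube([352, 24, 33]);


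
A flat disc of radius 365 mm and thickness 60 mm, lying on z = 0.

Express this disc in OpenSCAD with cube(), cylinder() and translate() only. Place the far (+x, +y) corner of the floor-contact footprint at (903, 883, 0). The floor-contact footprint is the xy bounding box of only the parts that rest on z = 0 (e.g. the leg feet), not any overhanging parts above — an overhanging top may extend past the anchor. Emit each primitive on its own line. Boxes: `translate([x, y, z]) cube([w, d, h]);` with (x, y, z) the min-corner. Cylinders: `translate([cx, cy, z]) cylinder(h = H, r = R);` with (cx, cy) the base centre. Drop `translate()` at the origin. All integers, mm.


translate([538, 518, 0]) cylinder(h = 60, r = 365);


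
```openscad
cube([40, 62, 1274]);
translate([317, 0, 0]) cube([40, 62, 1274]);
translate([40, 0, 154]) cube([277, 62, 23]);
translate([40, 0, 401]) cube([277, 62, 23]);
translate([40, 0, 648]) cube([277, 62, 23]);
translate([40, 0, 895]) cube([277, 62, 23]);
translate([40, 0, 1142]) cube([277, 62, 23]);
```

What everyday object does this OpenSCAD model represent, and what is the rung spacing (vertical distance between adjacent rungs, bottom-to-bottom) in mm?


A ladder. The rung spacing is 247 mm.

Two tall 40×62 posts with 5 short bars between them — a ladder. Adjacent rungs sit at z = 154 and z = 401, so the spacing is 401 − 154 = 247 mm.


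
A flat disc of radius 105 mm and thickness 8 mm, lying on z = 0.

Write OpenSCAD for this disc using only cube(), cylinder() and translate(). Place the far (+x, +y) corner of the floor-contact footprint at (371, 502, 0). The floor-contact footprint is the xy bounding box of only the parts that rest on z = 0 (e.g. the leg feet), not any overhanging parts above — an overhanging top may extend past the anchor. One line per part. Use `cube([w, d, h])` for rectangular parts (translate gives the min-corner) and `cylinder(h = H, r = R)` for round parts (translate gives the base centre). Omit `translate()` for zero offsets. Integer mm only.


translate([266, 397, 0]) cylinder(h = 8, r = 105);


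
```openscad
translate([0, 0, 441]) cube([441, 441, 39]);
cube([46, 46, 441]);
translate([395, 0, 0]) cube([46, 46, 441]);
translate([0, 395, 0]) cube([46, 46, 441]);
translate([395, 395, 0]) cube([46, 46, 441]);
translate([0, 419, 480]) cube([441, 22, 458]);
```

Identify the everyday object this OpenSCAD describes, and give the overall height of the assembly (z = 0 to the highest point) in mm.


A chair. The overall height is 938 mm.

A slab on four corner posts with a tall panel at the back — a chair. The seat slab sits at z = 441 with thickness 39, and the 458 mm backrest starts at the seat top, so the overall height is 441 + 39 + 458 = 938 mm.
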